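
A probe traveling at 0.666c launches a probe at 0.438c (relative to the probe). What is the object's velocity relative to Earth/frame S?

u = (u' + v)/(1 + u'v/c²)
Numerator: 0.438 + 0.666 = 1.104
Denominator: 1 + 0.291708 = 1.291708
u = 1.104/1.291708 = 0.8547c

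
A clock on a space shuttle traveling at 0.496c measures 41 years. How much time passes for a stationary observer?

Proper time Δt₀ = 41 years
γ = 1/√(1 - 0.496²) = 1.1516
Δt = γΔt₀ = 1.1516 × 41 = 47.22 years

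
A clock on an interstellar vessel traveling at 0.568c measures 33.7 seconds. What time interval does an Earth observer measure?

Proper time Δt₀ = 33.7 seconds
γ = 1/√(1 - 0.568²) = 1.215
Δt = γΔt₀ = 1.215 × 33.7 = 40.95 seconds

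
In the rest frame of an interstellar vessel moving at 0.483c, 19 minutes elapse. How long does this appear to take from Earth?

Proper time Δt₀ = 19 minutes
γ = 1/√(1 - 0.483²) = 1.142
Δt = γΔt₀ = 1.142 × 19 = 21.70 minutes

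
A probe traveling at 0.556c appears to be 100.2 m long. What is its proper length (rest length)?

Contracted length L = 100.2 m
γ = 1/√(1 - 0.556²) = 1.2031
L₀ = γL = 1.2031 × 100.2 = 120.6 m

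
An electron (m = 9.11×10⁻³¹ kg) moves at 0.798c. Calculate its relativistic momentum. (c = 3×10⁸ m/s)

γ = 1/√(1 - 0.798²) = 1.6593
v = 0.798 × 3×10⁸ = 2.394×10⁸ m/s
p = γmv = 1.6593 × 9.11×10⁻³¹ × 2.394×10⁸ = 3.619×10⁻²² kg·m/s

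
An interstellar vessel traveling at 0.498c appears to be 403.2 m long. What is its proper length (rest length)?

Contracted length L = 403.2 m
γ = 1/√(1 - 0.498²) = 1.1532
L₀ = γL = 1.1532 × 403.2 = 465.0 m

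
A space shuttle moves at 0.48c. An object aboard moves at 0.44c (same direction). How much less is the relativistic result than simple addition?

Classical: u' + v = 0.44 + 0.48 = 0.92c
Relativistic: u = (0.44 + 0.48)/(1 + 0.2112) = 0.92/1.2112 = 0.7596c
Difference: 0.92 - 0.7596 = 0.1604c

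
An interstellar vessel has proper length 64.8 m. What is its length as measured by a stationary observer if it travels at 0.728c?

Proper length L₀ = 64.8 m
γ = 1/√(1 - 0.728²) = 1.4586
L = L₀/γ = 64.8/1.4586 = 44.43 m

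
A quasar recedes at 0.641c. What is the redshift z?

β = 0.641
(1+β)/(1-β) = 1.641/0.359 = 4.571
√(4.571) = 2.138
z = 2.138 - 1 = 1.138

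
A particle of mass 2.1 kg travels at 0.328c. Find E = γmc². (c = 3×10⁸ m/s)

γ = 1/√(1 - 0.328²) = 1.0586
mc² = 2.1 × (3×10⁸)² = 1.890×10¹⁷ J
E = γmc² = 1.0586 × 1.890×10¹⁷ = 2.001×10¹⁷ J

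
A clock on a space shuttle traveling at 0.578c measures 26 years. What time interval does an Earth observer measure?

Proper time Δt₀ = 26 years
γ = 1/√(1 - 0.578²) = 1.2254
Δt = γΔt₀ = 1.2254 × 26 = 31.86 years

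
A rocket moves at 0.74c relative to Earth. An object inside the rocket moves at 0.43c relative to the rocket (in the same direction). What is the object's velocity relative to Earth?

u = (u' + v)/(1 + u'v/c²)
Numerator: 0.43 + 0.74 = 1.17
Denominator: 1 + 0.3182 = 1.3182
u = 1.17/1.3182 = 0.8876c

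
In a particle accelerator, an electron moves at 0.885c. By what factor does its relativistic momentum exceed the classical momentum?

p_rel = γmv, p_class = mv
Ratio = γ = 1/√(1 - 0.885²)
= 1/√(0.216775) = 2.148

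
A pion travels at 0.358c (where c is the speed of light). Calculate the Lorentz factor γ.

v/c = 0.358, so (v/c)² = 0.128164
1 - (v/c)² = 0.871836
γ = 1/√(0.871836) = 1.071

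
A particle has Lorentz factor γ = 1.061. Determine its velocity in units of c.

From γ = 1/√(1 - v²/c²):
1/γ² = 1/1.061² = 0.8883
v²/c² = 1 - 0.8883 = 0.1117
v/c = √(0.1117) = 0.3342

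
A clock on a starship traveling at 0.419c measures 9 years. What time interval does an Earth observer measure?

Proper time Δt₀ = 9 years
γ = 1/√(1 - 0.419²) = 1.1013
Δt = γΔt₀ = 1.1013 × 9 = 9.912 years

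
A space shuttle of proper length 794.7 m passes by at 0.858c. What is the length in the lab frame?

Proper length L₀ = 794.7 m
γ = 1/√(1 - 0.858²) = 1.947
L = L₀/γ = 794.7/1.947 = 408.2 m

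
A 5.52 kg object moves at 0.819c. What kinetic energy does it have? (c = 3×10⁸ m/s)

γ = 1/√(1 - 0.819²) = 1.7428
γ - 1 = 0.7428
KE = (γ-1)mc² = 0.7428 × 5.52 × (3×10⁸)² = 3.690×10¹⁷ J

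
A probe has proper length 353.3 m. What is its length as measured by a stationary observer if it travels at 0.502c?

Proper length L₀ = 353.3 m
γ = 1/√(1 - 0.502²) = 1.156
L = L₀/γ = 353.3/1.156 = 305.6 m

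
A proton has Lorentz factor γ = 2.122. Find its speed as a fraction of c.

From γ = 1/√(1 - v²/c²):
1/γ² = 1/2.122² = 0.2221
v²/c² = 1 - 0.2221 = 0.7779
v/c = √(0.7779) = 0.8820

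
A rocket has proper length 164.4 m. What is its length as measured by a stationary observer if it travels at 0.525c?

Proper length L₀ = 164.4 m
γ = 1/√(1 - 0.525²) = 1.175
L = L₀/γ = 164.4/1.175 = 139.9 m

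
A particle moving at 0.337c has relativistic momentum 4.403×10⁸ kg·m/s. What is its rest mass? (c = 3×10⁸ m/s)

γ = 1/√(1 - 0.337²) = 1.0621
v = 0.337 × 3×10⁸ = 1.011×10⁸ m/s
m = p/(γv) = 4.403×10⁸/(1.0621 × 1.011×10⁸) = 4.100 kg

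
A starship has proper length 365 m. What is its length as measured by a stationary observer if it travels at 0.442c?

Proper length L₀ = 365 m
γ = 1/√(1 - 0.442²) = 1.115
L = L₀/γ = 365/1.115 = 327.4 m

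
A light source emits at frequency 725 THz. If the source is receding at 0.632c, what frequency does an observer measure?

β = v/c = 0.632
(1-β)/(1+β) = 0.368/1.632 = 0.2255
Doppler factor = √(0.2255) = 0.4749
f_obs = 725 × 0.4749 = 344.3 THz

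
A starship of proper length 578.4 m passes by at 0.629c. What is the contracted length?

Proper length L₀ = 578.4 m
γ = 1/√(1 - 0.629²) = 1.2863
L = L₀/γ = 578.4/1.2863 = 449.7 m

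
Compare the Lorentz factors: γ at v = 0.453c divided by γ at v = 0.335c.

γ₁ = 1/√(1 - 0.453²) = 1.122
γ₂ = 1/√(1 - 0.335²) = 1.061
γ₁/γ₂ = 1.122/1.061 = 1.057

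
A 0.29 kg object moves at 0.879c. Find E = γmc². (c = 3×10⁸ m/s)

γ = 1/√(1 - 0.879²) = 2.0972
mc² = 0.29 × (3×10⁸)² = 2.610×10¹⁶ J
E = γmc² = 2.0972 × 2.610×10¹⁶ = 5.474×10¹⁶ J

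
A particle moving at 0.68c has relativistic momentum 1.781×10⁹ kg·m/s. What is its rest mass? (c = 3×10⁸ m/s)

γ = 1/√(1 - 0.68²) = 1.364
v = 0.68 × 3×10⁸ = 2.040×10⁸ m/s
m = p/(γv) = 1.781×10⁹/(1.364 × 2.040×10⁸) = 6.401 kg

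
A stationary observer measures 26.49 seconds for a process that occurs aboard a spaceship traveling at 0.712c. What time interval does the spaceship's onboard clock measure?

Dilated time Δt = 26.49 seconds
γ = 1/√(1 - 0.712²) = 1.424
Δt₀ = Δt/γ = 26.49/1.424 = 18.60 seconds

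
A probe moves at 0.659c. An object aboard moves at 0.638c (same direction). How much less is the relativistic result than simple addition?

Classical: u' + v = 0.638 + 0.659 = 1.297c
Relativistic: u = (0.638 + 0.659)/(1 + 0.420442) = 1.297/1.420442 = 0.9131c
Difference: 1.297 - 0.9131 = 0.3839c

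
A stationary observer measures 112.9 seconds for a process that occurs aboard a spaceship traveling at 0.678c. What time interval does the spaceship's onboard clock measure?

Dilated time Δt = 112.9 seconds
γ = 1/√(1 - 0.678²) = 1.3604
Δt₀ = Δt/γ = 112.9/1.3604 = 82.99 seconds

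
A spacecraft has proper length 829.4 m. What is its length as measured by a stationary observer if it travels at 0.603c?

Proper length L₀ = 829.4 m
γ = 1/√(1 - 0.603²) = 1.25354
L = L₀/γ = 829.4/1.25354 = 661.6 m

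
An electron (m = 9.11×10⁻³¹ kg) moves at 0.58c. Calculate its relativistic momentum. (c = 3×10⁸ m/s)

γ = 1/√(1 - 0.58²) = 1.2276
v = 0.58 × 3×10⁸ = 1.740×10⁸ m/s
p = γmv = 1.2276 × 9.11×10⁻³¹ × 1.740×10⁸ = 1.946×10⁻²² kg·m/s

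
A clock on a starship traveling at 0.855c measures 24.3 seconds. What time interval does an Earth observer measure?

Proper time Δt₀ = 24.3 seconds
γ = 1/√(1 - 0.855²) = 1.928
Δt = γΔt₀ = 1.928 × 24.3 = 46.85 seconds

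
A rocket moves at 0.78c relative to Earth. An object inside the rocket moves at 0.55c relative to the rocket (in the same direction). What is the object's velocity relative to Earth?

u = (u' + v)/(1 + u'v/c²)
Numerator: 0.55 + 0.78 = 1.33
Denominator: 1 + 0.429 = 1.429
u = 1.33/1.429 = 0.9307c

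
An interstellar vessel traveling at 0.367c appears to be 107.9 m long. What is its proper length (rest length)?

Contracted length L = 107.9 m
γ = 1/√(1 - 0.367²) = 1.075
L₀ = γL = 1.075 × 107.9 = 116.0 m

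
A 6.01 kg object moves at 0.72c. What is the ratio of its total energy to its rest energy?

E = γmc², E₀ = mc²
E/E₀ = γ = 1/√(1 - 0.72²) = 1.441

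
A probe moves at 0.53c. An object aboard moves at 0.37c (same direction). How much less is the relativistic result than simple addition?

Classical: u' + v = 0.37 + 0.53 = 0.9c
Relativistic: u = (0.37 + 0.53)/(1 + 0.1961) = 0.9/1.1961 = 0.7524c
Difference: 0.9 - 0.7524 = 0.1476c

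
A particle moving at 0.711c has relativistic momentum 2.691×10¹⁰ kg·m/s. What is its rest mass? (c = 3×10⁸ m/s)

γ = 1/√(1 - 0.711²) = 1.4221
v = 0.711 × 3×10⁸ = 2.133×10⁸ m/s
m = p/(γv) = 2.691×10¹⁰/(1.4221 × 2.133×10⁸) = 88.71 kg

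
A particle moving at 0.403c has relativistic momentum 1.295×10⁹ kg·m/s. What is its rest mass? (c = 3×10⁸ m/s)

γ = 1/√(1 - 0.403²) = 1.0927
v = 0.403 × 3×10⁸ = 1.209×10⁸ m/s
m = p/(γv) = 1.295×10⁹/(1.0927 × 1.209×10⁸) = 9.803 kg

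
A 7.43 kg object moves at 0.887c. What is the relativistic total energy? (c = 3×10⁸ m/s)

γ = 1/√(1 - 0.887²) = 2.166
mc² = 7.43 × (3×10⁸)² = 6.687×10¹⁷ J
E = γmc² = 2.166 × 6.687×10¹⁷ = 1.448×10¹⁸ J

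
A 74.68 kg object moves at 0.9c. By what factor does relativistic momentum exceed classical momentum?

p_rel = γmv, p_class = mv
Ratio = γ = 1/√(1 - 0.9²) = 2.294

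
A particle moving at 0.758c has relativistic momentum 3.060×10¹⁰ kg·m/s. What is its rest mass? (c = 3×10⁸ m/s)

γ = 1/√(1 - 0.758²) = 1.5331
v = 0.758 × 3×10⁸ = 2.274×10⁸ m/s
m = p/(γv) = 3.060×10¹⁰/(1.5331 × 2.274×10⁸) = 87.77 kg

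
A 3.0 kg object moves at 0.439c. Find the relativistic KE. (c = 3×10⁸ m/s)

γ = 1/√(1 - 0.439²) = 1.113
γ - 1 = 0.1130
KE = (γ-1)mc² = 0.1130 × 3.0 × (3×10⁸)² = 3.051×10¹⁶ J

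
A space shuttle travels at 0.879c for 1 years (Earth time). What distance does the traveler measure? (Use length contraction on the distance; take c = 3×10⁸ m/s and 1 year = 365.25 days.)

Earth distance: d = v × t = 0.879c × 1 yr = 8.3217×10¹⁵ m
γ = 2.0972
d' = d/γ = 8.3217×10¹⁵/2.0972 = 3.968×10¹⁵ m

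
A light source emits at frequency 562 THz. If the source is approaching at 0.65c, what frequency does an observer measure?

β = v/c = 0.65
(1+β)/(1-β) = 1.65/0.35 = 4.714
Doppler factor = √(4.714) = 2.171
f_obs = 562 × 2.171 = 1220 THz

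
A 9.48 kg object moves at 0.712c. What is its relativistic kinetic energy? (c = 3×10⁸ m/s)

γ = 1/√(1 - 0.712²) = 1.42414
γ - 1 = 0.42414
KE = (γ-1)mc² = 0.42414 × 9.48 × (3×10⁸)² = 3.619×10¹⁷ J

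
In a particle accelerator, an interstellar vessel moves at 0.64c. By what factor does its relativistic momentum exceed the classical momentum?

p_rel = γmv, p_class = mv
Ratio = γ = 1/√(1 - 0.64²)
= 1/√(0.5904) = 1.301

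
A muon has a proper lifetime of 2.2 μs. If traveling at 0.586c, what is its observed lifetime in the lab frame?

Proper lifetime τ₀ = 2.2 μs
γ = 1/√(1 - 0.586²) = 1.234
τ = γτ₀ = 1.234 × 2.2 μs = 2.715 μs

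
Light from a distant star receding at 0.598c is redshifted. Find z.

β = 0.598
(1+β)/(1-β) = 1.598/0.402 = 3.9751
√(3.9751) = 1.9938
z = 1.9938 - 1 = 0.9938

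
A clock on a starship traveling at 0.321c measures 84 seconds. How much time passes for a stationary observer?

Proper time Δt₀ = 84 seconds
γ = 1/√(1 - 0.321²) = 1.05588
Δt = γΔt₀ = 1.05588 × 84 = 88.69 seconds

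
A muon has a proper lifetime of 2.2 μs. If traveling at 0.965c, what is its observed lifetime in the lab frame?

Proper lifetime τ₀ = 2.2 μs
γ = 1/√(1 - 0.965²) = 3.813
τ = γτ₀ = 3.813 × 2.2 μs = 8.389 μs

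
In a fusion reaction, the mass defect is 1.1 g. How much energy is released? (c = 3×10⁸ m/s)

Convert mass defect: Δm = 1.1 g = 0.0011 kg
E = Δm·c² = 0.0011 × (3×10⁸)²
= 0.0011 × 9×10¹⁶ = 9.900×10¹³ J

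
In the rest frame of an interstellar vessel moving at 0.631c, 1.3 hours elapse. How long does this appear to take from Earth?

Proper time Δt₀ = 1.3 hours
γ = 1/√(1 - 0.631²) = 1.289
Δt = γΔt₀ = 1.289 × 1.3 = 1.676 hours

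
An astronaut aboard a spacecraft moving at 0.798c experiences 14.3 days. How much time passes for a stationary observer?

Proper time Δt₀ = 14.3 days
γ = 1/√(1 - 0.798²) = 1.6593
Δt = γΔt₀ = 1.6593 × 14.3 = 23.73 days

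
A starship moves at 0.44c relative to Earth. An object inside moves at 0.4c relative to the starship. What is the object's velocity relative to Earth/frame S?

u = (u' + v)/(1 + u'v/c²)
Numerator: 0.4 + 0.44 = 0.84
Denominator: 1 + 0.176 = 1.176
u = 0.84/1.176 = 0.7143c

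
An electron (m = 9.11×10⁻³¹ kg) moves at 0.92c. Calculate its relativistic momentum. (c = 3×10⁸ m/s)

γ = 1/√(1 - 0.92²) = 2.5516
v = 0.92 × 3×10⁸ = 2.760×10⁸ m/s
p = γmv = 2.5516 × 9.11×10⁻³¹ × 2.760×10⁸ = 6.416×10⁻²² kg·m/s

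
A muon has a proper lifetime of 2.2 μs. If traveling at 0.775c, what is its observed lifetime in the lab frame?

Proper lifetime τ₀ = 2.2 μs
γ = 1/√(1 - 0.775²) = 1.5824
τ = γτ₀ = 1.5824 × 2.2 μs = 3.481 μs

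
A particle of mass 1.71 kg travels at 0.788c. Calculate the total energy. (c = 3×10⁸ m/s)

γ = 1/√(1 - 0.788²) = 1.6242
mc² = 1.71 × (3×10⁸)² = 1.539×10¹⁷ J
E = γmc² = 1.6242 × 1.539×10¹⁷ = 2.500×10¹⁷ J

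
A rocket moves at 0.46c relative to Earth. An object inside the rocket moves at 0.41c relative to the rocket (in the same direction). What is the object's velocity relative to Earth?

u = (u' + v)/(1 + u'v/c²)
Numerator: 0.41 + 0.46 = 0.87
Denominator: 1 + 0.1886 = 1.1886
u = 0.87/1.1886 = 0.7320c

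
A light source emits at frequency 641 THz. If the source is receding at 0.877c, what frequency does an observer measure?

β = v/c = 0.877
(1-β)/(1+β) = 0.123/1.877 = 0.06553
Doppler factor = √(0.06553) = 0.2560
f_obs = 641 × 0.2560 = 164.1 THz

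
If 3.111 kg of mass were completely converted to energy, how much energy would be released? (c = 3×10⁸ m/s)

Using E = mc²:
c² = (3×10⁸)² = 9×10¹⁶ m²/s²
E = 3.111 × 9×10¹⁶ = 2.800×10¹⁷ J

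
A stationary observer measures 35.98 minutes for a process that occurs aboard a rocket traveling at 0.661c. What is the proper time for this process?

Dilated time Δt = 35.98 minutes
γ = 1/√(1 - 0.661²) = 1.3326
Δt₀ = Δt/γ = 35.98/1.3326 = 27.00 minutes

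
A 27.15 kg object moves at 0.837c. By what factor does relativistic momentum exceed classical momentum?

p_rel = γmv, p_class = mv
Ratio = γ = 1/√(1 - 0.837²) = 1.827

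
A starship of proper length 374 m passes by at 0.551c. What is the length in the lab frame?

Proper length L₀ = 374 m
γ = 1/√(1 - 0.551²) = 1.1983
L = L₀/γ = 374/1.1983 = 312.1 m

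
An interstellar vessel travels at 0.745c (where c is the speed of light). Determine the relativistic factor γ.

v/c = 0.745, so (v/c)² = 0.555025
1 - (v/c)² = 0.444975
γ = 1/√(0.444975) = 1.499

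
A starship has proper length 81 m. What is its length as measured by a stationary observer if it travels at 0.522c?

Proper length L₀ = 81 m
γ = 1/√(1 - 0.522²) = 1.1724
L = L₀/γ = 81/1.1724 = 69.09 m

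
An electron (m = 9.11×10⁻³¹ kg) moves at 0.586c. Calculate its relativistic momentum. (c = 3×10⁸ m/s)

γ = 1/√(1 - 0.586²) = 1.234
v = 0.586 × 3×10⁸ = 1.758×10⁸ m/s
p = γmv = 1.234 × 9.11×10⁻³¹ × 1.758×10⁸ = 1.976×10⁻²² kg·m/s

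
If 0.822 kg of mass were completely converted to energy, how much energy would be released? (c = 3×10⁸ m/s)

Using E = mc²:
c² = (3×10⁸)² = 9×10¹⁶ m²/s²
E = 0.822 × 9×10¹⁶ = 7.398×10¹⁶ J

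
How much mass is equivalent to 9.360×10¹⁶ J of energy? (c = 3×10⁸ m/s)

From E = mc², we get m = E/c²
c² = (3×10⁸)² = 9×10¹⁶ m²/s²
m = 9.360×10¹⁶ / 9×10¹⁶ = 1.040 kg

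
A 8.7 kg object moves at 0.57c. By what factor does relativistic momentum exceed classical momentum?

p_rel = γmv, p_class = mv
Ratio = γ = 1/√(1 - 0.57²) = 1.217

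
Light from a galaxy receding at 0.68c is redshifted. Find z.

β = 0.68
(1+β)/(1-β) = 1.68/0.32 = 5.250
√(5.250) = 2.291
z = 2.291 - 1 = 1.291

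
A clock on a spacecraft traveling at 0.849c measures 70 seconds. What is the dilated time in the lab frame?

Proper time Δt₀ = 70 seconds
γ = 1/√(1 - 0.849²) = 1.893
Δt = γΔt₀ = 1.893 × 70 = 132.5 seconds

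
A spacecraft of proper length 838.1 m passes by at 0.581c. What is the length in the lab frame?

Proper length L₀ = 838.1 m
γ = 1/√(1 - 0.581²) = 1.22865
L = L₀/γ = 838.1/1.22865 = 682.1 m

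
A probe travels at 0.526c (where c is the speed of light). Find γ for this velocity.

v/c = 0.526, so (v/c)² = 0.276676
1 - (v/c)² = 0.723324
γ = 1/√(0.723324) = 1.176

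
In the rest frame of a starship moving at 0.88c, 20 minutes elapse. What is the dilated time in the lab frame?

Proper time Δt₀ = 20 minutes
γ = 1/√(1 - 0.88²) = 2.1054
Δt = γΔt₀ = 2.1054 × 20 = 42.11 minutes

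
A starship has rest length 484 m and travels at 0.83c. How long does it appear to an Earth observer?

Proper length L₀ = 484 m
γ = 1/√(1 - 0.83²) = 1.7929
L = L₀/γ = 484/1.7929 = 270.0 m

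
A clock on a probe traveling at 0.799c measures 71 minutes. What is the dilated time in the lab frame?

Proper time Δt₀ = 71 minutes
γ = 1/√(1 - 0.799²) = 1.663
Δt = γΔt₀ = 1.663 × 71 = 118.1 minutes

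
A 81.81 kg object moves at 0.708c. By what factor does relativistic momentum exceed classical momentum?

p_rel = γmv, p_class = mv
Ratio = γ = 1/√(1 - 0.708²) = 1.416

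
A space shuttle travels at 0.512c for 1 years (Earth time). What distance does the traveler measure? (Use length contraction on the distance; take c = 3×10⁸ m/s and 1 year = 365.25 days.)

Earth distance: d = v × t = 0.512c × 1 yr = 4.847×10¹⁵ m
γ = 1.164
d' = d/γ = 4.847×10¹⁵/1.164 = 4.164×10¹⁵ m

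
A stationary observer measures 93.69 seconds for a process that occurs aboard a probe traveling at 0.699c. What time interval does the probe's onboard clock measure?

Dilated time Δt = 93.69 seconds
γ = 1/√(1 - 0.699²) = 1.3984
Δt₀ = Δt/γ = 93.69/1.3984 = 67.00 seconds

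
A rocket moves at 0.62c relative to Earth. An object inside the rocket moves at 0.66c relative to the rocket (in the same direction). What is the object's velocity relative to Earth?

u = (u' + v)/(1 + u'v/c²)
Numerator: 0.66 + 0.62 = 1.28
Denominator: 1 + 0.4092 = 1.4092
u = 1.28/1.4092 = 0.9083c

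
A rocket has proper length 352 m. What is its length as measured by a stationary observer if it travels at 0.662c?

Proper length L₀ = 352 m
γ = 1/√(1 - 0.662²) = 1.3342
L = L₀/γ = 352/1.3342 = 263.8 m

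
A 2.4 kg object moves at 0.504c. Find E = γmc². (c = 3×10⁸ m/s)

γ = 1/√(1 - 0.504²) = 1.158
mc² = 2.4 × (3×10⁸)² = 2.160×10¹⁷ J
E = γmc² = 1.158 × 2.160×10¹⁷ = 2.501×10¹⁷ J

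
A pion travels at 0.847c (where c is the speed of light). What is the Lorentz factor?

v/c = 0.847, so (v/c)² = 0.717409
1 - (v/c)² = 0.282591
γ = 1/√(0.282591) = 1.881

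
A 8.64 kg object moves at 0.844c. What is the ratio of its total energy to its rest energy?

E = γmc², E₀ = mc²
E/E₀ = γ = 1/√(1 - 0.844²) = 1.864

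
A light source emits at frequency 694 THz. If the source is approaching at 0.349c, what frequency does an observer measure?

β = v/c = 0.349
(1+β)/(1-β) = 1.349/0.651 = 2.0722
Doppler factor = √(2.0722) = 1.4395
f_obs = 694 × 1.4395 = 999.0 THz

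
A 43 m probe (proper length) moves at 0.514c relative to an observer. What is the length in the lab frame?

Proper length L₀ = 43 m
γ = 1/√(1 - 0.514²) = 1.166
L = L₀/γ = 43/1.166 = 36.88 m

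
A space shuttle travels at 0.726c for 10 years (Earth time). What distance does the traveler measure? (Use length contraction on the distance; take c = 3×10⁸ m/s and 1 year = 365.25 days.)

Earth distance: d = v × t = 0.726c × 10 yr = 6.873×10¹⁶ m
γ = 1.454
d' = d/γ = 6.873×10¹⁶/1.454 = 4.727×10¹⁶ m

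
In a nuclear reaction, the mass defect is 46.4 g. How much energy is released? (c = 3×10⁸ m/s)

Convert mass defect: Δm = 46.4 g = 0.0464 kg
E = Δm·c² = 0.0464 × (3×10⁸)²
= 0.0464 × 9×10¹⁶ = 4.176×10¹⁵ J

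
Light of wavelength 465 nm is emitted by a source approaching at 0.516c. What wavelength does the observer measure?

β = 0.516
Wavelength Doppler factor = √(0.484/1.516) = √(0.31926) = 0.5650
λ_obs = 465 × 0.5650 = 262.7 nm (blueshift)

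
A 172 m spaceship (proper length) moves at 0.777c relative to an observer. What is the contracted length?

Proper length L₀ = 172 m
γ = 1/√(1 - 0.777²) = 1.5886
L = L₀/γ = 172/1.5886 = 108.3 m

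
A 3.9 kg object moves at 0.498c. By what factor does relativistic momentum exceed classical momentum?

p_rel = γmv, p_class = mv
Ratio = γ = 1/√(1 - 0.498²) = 1.153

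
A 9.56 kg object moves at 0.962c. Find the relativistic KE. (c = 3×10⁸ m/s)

γ = 1/√(1 - 0.962²) = 3.6623
γ - 1 = 2.6623
KE = (γ-1)mc² = 2.6623 × 9.56 × (3×10⁸)² = 2.291×10¹⁸ J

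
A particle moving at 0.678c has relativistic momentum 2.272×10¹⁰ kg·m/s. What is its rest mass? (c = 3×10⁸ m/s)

γ = 1/√(1 - 0.678²) = 1.3604
v = 0.678 × 3×10⁸ = 2.034×10⁸ m/s
m = p/(γv) = 2.272×10¹⁰/(1.3604 × 2.034×10⁸) = 82.11 kg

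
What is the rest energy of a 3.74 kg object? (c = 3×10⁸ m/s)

c² = (3×10⁸)² = 9.000×10¹⁶ m²/s²
E₀ = mc² = 3.74 × 9.000×10¹⁶ = 3.366×10¹⁷ J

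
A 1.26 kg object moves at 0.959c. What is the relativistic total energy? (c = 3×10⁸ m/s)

γ = 1/√(1 - 0.959²) = 3.5285
mc² = 1.26 × (3×10⁸)² = 1.134×10¹⁷ J
E = γmc² = 3.5285 × 1.134×10¹⁷ = 4.001×10¹⁷ J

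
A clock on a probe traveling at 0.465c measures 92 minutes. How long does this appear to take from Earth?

Proper time Δt₀ = 92 minutes
γ = 1/√(1 - 0.465²) = 1.1295
Δt = γΔt₀ = 1.1295 × 92 = 103.9 minutes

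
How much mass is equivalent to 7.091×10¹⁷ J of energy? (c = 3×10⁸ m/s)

From E = mc², we get m = E/c²
c² = (3×10⁸)² = 9×10¹⁶ m²/s²
m = 7.091×10¹⁷ / 9×10¹⁶ = 7.879 kg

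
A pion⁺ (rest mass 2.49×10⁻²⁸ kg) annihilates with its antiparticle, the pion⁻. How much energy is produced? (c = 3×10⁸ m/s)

Both particles have the same rest mass, so total mass = 2m
E = 2m·c² = 2 × 2.49×10⁻²⁸ × (3×10⁸)²
= 2 × 2.49×10⁻²⁸ × 9×10¹⁶
= 4.482×10⁻¹¹ J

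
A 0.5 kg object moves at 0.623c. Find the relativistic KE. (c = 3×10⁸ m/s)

γ = 1/√(1 - 0.623²) = 1.2784
γ - 1 = 0.2784
KE = (γ-1)mc² = 0.2784 × 0.5 × (3×10⁸)² = 1.253×10¹⁶ J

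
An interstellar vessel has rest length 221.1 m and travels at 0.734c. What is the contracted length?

Proper length L₀ = 221.1 m
γ = 1/√(1 - 0.734²) = 1.472
L = L₀/γ = 221.1/1.472 = 150.2 m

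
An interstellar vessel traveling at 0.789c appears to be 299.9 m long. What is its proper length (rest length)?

Contracted length L = 299.9 m
γ = 1/√(1 - 0.789²) = 1.6276
L₀ = γL = 1.6276 × 299.9 = 488.1 m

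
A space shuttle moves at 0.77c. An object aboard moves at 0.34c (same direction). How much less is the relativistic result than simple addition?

Classical: u' + v = 0.34 + 0.77 = 1.11c
Relativistic: u = (0.34 + 0.77)/(1 + 0.2618) = 1.11/1.2618 = 0.8797c
Difference: 1.11 - 0.8797 = 0.2303c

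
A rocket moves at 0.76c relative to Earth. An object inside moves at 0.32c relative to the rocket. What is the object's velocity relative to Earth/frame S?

u = (u' + v)/(1 + u'v/c²)
Numerator: 0.32 + 0.76 = 1.08
Denominator: 1 + 0.2432 = 1.2432
u = 1.08/1.2432 = 0.8687c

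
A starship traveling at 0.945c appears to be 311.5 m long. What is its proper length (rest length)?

Contracted length L = 311.5 m
γ = 1/√(1 - 0.945²) = 3.0574
L₀ = γL = 3.0574 × 311.5 = 952.4 m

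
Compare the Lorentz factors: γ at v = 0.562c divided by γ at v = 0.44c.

γ₁ = 1/√(1 - 0.562²) = 1.2090
γ₂ = 1/√(1 - 0.44²) = 1.1136
γ₁/γ₂ = 1.2090/1.1136 = 1.086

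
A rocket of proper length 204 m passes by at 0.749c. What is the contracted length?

Proper length L₀ = 204 m
γ = 1/√(1 - 0.749²) = 1.509
L = L₀/γ = 204/1.509 = 135.2 m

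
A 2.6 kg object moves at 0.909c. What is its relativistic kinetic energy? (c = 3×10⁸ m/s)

γ = 1/√(1 - 0.909²) = 2.399
γ - 1 = 1.399
KE = (γ-1)mc² = 1.399 × 2.6 × (3×10⁸)² = 3.274×10¹⁷ J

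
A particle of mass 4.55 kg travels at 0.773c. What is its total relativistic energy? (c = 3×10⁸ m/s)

γ = 1/√(1 - 0.773²) = 1.5763
mc² = 4.55 × (3×10⁸)² = 4.095×10¹⁷ J
E = γmc² = 1.5763 × 4.095×10¹⁷ = 6.455×10¹⁷ J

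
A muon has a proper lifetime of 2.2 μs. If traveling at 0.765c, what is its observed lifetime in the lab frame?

Proper lifetime τ₀ = 2.2 μs
γ = 1/√(1 - 0.765²) = 1.5527
τ = γτ₀ = 1.5527 × 2.2 μs = 3.416 μs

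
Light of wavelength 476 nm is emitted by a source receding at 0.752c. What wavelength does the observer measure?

β = 0.752
Wavelength Doppler factor = √(1.752/0.248) = √(7.065) = 2.658
λ_obs = 476 × 2.658 = 1265 nm (redshift)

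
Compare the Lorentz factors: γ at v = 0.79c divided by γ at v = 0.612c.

γ₁ = 1/√(1 - 0.79²) = 1.631
γ₂ = 1/√(1 - 0.612²) = 1.264
γ₁/γ₂ = 1.631/1.264 = 1.290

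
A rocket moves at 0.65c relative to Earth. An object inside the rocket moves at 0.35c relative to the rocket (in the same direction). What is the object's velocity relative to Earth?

u = (u' + v)/(1 + u'v/c²)
Numerator: 0.35 + 0.65 = 1
Denominator: 1 + 0.2275 = 1.2275
u = 1/1.2275 = 0.8147c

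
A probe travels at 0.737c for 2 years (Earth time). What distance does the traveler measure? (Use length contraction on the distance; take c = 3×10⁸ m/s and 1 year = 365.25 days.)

Earth distance: d = v × t = 0.737c × 2 yr = 1.3955×10¹⁶ m
γ = 1.4795
d' = d/γ = 1.3955×10¹⁶/1.4795 = 9.432×10¹⁵ m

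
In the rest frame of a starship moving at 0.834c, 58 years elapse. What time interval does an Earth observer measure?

Proper time Δt₀ = 58 years
γ = 1/√(1 - 0.834²) = 1.812
Δt = γΔt₀ = 1.812 × 58 = 105.1 years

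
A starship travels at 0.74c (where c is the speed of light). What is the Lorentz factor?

v/c = 0.74, so (v/c)² = 0.5476
1 - (v/c)² = 0.4524
γ = 1/√(0.4524) = 1.487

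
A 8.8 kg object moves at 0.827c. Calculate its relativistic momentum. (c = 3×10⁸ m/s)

γ = 1/√(1 - 0.827²) = 1.7787
v = 0.827 × 3×10⁸ = 2.481×10⁸ m/s
p = γmv = 1.7787 × 8.8 × 2.481×10⁸ = 3.883×10⁹ kg·m/s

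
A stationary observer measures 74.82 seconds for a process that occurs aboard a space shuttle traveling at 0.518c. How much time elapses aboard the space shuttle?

Dilated time Δt = 74.82 seconds
γ = 1/√(1 - 0.518²) = 1.169
Δt₀ = Δt/γ = 74.82/1.169 = 64.00 seconds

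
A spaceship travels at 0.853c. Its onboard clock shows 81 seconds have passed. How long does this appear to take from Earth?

Proper time Δt₀ = 81 seconds
γ = 1/√(1 - 0.853²) = 1.916
Δt = γΔt₀ = 1.916 × 81 = 155.2 seconds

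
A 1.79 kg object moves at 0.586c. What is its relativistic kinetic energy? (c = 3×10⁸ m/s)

γ = 1/√(1 - 0.586²) = 1.2341
γ - 1 = 0.2341
KE = (γ-1)mc² = 0.2341 × 1.79 × (3×10⁸)² = 3.771×10¹⁶ J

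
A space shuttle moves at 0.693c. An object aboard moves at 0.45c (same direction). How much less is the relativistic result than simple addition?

Classical: u' + v = 0.45 + 0.693 = 1.143c
Relativistic: u = (0.45 + 0.693)/(1 + 0.31185) = 1.143/1.31185 = 0.8713c
Difference: 1.143 - 0.8713 = 0.2717c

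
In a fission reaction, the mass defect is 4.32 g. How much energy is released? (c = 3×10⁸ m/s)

Convert mass defect: Δm = 4.32 g = 0.00432 kg
E = Δm·c² = 0.00432 × (3×10⁸)²
= 0.00432 × 9×10¹⁶ = 3.888×10¹⁴ J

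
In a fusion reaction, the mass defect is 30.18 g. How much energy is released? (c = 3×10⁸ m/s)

Convert mass defect: Δm = 30.18 g = 0.03018 kg
E = Δm·c² = 0.03018 × (3×10⁸)²
= 0.03018 × 9×10¹⁶ = 2.716×10¹⁵ J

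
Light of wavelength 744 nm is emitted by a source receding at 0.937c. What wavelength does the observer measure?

β = 0.937
Wavelength Doppler factor = √(1.937/0.063) = √(30.75) = 5.545
λ_obs = 744 × 5.545 = 4125 nm (redshift)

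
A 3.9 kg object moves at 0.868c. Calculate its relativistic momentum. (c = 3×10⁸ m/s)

γ = 1/√(1 - 0.868²) = 2.014
v = 0.868 × 3×10⁸ = 2.604×10⁸ m/s
p = γmv = 2.014 × 3.9 × 2.604×10⁸ = 2.045×10⁹ kg·m/s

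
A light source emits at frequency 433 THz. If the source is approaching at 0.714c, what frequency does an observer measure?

β = v/c = 0.714
(1+β)/(1-β) = 1.714/0.286 = 5.993
Doppler factor = √(5.993) = 2.448
f_obs = 433 × 2.448 = 1060 THz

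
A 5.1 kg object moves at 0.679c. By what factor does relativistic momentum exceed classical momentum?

p_rel = γmv, p_class = mv
Ratio = γ = 1/√(1 - 0.679²) = 1.362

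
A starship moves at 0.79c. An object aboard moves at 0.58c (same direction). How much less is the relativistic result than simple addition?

Classical: u' + v = 0.58 + 0.79 = 1.37c
Relativistic: u = (0.58 + 0.79)/(1 + 0.4582) = 1.37/1.4582 = 0.9395c
Difference: 1.37 - 0.9395 = 0.4305c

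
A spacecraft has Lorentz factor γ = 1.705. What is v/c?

From γ = 1/√(1 - v²/c²):
1/γ² = 1/1.705² = 0.3440
v²/c² = 1 - 0.3440 = 0.6560
v/c = √(0.6560) = 0.8099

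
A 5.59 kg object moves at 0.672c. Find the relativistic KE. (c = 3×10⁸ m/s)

γ = 1/√(1 - 0.672²) = 1.35035
γ - 1 = 0.35035
KE = (γ-1)mc² = 0.35035 × 5.59 × (3×10⁸)² = 1.763×10¹⁷ J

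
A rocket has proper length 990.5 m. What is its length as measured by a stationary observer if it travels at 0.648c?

Proper length L₀ = 990.5 m
γ = 1/√(1 - 0.648²) = 1.313
L = L₀/γ = 990.5/1.313 = 754.4 m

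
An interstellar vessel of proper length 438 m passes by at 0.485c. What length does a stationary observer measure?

Proper length L₀ = 438 m
γ = 1/√(1 - 0.485²) = 1.1435
L = L₀/γ = 438/1.1435 = 383.0 m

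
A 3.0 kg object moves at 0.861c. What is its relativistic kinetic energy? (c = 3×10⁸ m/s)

γ = 1/√(1 - 0.861²) = 1.9662
γ - 1 = 0.9662
KE = (γ-1)mc² = 0.9662 × 3.0 × (3×10⁸)² = 2.609×10¹⁷ J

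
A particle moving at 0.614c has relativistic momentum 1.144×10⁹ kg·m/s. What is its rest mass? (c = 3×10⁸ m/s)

γ = 1/√(1 - 0.614²) = 1.267
v = 0.614 × 3×10⁸ = 1.842×10⁸ m/s
m = p/(γv) = 1.144×10⁹/(1.267 × 1.842×10⁸) = 4.902 kg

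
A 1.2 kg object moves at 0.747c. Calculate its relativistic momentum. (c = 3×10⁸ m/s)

γ = 1/√(1 - 0.747²) = 1.504
v = 0.747 × 3×10⁸ = 2.241×10⁸ m/s
p = γmv = 1.504 × 1.2 × 2.241×10⁸ = 4.045×10⁸ kg·m/s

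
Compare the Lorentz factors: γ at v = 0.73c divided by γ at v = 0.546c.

γ₁ = 1/√(1 - 0.73²) = 1.4632
γ₂ = 1/√(1 - 0.546²) = 1.1936
γ₁/γ₂ = 1.4632/1.1936 = 1.226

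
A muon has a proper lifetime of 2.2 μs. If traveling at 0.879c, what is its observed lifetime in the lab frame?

Proper lifetime τ₀ = 2.2 μs
γ = 1/√(1 - 0.879²) = 2.0972
τ = γτ₀ = 2.0972 × 2.2 μs = 4.614 μs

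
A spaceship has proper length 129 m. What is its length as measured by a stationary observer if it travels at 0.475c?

Proper length L₀ = 129 m
γ = 1/√(1 - 0.475²) = 1.1364
L = L₀/γ = 129/1.1364 = 113.5 m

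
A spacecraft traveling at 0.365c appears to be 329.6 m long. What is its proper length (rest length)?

Contracted length L = 329.6 m
γ = 1/√(1 - 0.365²) = 1.074
L₀ = γL = 1.074 × 329.6 = 354.0 m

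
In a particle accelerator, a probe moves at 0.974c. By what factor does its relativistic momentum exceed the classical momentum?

p_rel = γmv, p_class = mv
Ratio = γ = 1/√(1 - 0.974²)
= 1/√(0.051324) = 4.414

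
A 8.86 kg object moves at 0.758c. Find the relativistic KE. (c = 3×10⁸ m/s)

γ = 1/√(1 - 0.758²) = 1.5331
γ - 1 = 0.5331
KE = (γ-1)mc² = 0.5331 × 8.86 × (3×10⁸)² = 4.251×10¹⁷ J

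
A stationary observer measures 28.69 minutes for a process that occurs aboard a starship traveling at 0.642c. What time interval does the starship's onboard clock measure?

Dilated time Δt = 28.69 minutes
γ = 1/√(1 - 0.642²) = 1.304
Δt₀ = Δt/γ = 28.69/1.304 = 22.00 minutes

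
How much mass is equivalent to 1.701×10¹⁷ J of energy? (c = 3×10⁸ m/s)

From E = mc², we get m = E/c²
c² = (3×10⁸)² = 9×10¹⁶ m²/s²
m = 1.701×10¹⁷ / 9×10¹⁶ = 1.890 kg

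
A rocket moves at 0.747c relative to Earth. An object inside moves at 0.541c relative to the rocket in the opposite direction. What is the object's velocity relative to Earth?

Object's velocity in rocket frame is u' = -0.541c
u = (u' + v)/(1 + u'v/c²) = (v - 0.541)/(1 - 0.541·v/c²)
Numerator: 0.747 - 0.541 = 0.206
Denominator: 1 - 0.404127 = 0.595873
u = 0.206/0.595873 = 0.3457c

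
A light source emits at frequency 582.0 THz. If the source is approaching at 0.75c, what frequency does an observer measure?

β = v/c = 0.75
(1+β)/(1-β) = 1.75/0.25 = 7.000
Doppler factor = √(7.000) = 2.646
f_obs = 582.0 × 2.646 = 1540 THz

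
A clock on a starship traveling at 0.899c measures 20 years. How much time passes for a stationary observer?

Proper time Δt₀ = 20 years
γ = 1/√(1 - 0.899²) = 2.2834
Δt = γΔt₀ = 2.2834 × 20 = 45.67 years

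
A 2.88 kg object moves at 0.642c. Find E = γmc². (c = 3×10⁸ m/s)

γ = 1/√(1 - 0.642²) = 1.3043
mc² = 2.88 × (3×10⁸)² = 2.592×10¹⁷ J
E = γmc² = 1.3043 × 2.592×10¹⁷ = 3.381×10¹⁷ J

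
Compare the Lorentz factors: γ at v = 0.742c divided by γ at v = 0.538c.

γ₁ = 1/√(1 - 0.742²) = 1.4916
γ₂ = 1/√(1 - 0.538²) = 1.1863
γ₁/γ₂ = 1.4916/1.1863 = 1.257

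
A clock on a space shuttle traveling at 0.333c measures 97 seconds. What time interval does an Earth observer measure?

Proper time Δt₀ = 97 seconds
γ = 1/√(1 - 0.333²) = 1.061
Δt = γΔt₀ = 1.061 × 97 = 102.9 seconds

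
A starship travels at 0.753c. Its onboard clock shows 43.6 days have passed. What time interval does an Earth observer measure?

Proper time Δt₀ = 43.6 days
γ = 1/√(1 - 0.753²) = 1.5197
Δt = γΔt₀ = 1.5197 × 43.6 = 66.26 days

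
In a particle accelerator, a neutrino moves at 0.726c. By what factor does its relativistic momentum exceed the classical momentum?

p_rel = γmv, p_class = mv
Ratio = γ = 1/√(1 - 0.726²)
= 1/√(0.472924) = 1.454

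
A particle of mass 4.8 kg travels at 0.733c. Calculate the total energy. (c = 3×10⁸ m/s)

γ = 1/√(1 - 0.733²) = 1.4701
mc² = 4.8 × (3×10⁸)² = 4.320×10¹⁷ J
E = γmc² = 1.4701 × 4.320×10¹⁷ = 6.351×10¹⁷ J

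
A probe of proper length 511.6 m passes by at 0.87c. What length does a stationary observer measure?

Proper length L₀ = 511.6 m
γ = 1/√(1 - 0.87²) = 2.0282
L = L₀/γ = 511.6/2.0282 = 252.2 m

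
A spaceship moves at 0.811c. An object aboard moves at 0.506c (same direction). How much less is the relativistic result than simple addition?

Classical: u' + v = 0.506 + 0.811 = 1.317c
Relativistic: u = (0.506 + 0.811)/(1 + 0.410366) = 1.317/1.410366 = 0.9338c
Difference: 1.317 - 0.9338 = 0.3832c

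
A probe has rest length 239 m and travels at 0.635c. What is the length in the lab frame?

Proper length L₀ = 239 m
γ = 1/√(1 - 0.635²) = 1.2945
L = L₀/γ = 239/1.2945 = 184.6 m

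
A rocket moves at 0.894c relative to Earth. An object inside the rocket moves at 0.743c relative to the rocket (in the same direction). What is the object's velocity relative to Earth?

u = (u' + v)/(1 + u'v/c²)
Numerator: 0.743 + 0.894 = 1.637
Denominator: 1 + 0.664242 = 1.664242
u = 1.637/1.664242 = 0.9836c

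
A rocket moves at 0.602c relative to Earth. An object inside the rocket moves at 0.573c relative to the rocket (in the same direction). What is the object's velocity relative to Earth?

u = (u' + v)/(1 + u'v/c²)
Numerator: 0.573 + 0.602 = 1.175
Denominator: 1 + 0.344946 = 1.344946
u = 1.175/1.344946 = 0.8736c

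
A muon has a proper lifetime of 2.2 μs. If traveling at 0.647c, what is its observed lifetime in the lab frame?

Proper lifetime τ₀ = 2.2 μs
γ = 1/√(1 - 0.647²) = 1.3115
τ = γτ₀ = 1.3115 × 2.2 μs = 2.885 μs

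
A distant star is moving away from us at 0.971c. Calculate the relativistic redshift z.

β = 0.971
(1+β)/(1-β) = 1.971/0.029 = 67.97
√(67.97) = 8.244
z = 8.244 - 1 = 7.244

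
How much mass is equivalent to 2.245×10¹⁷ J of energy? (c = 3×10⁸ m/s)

From E = mc², we get m = E/c²
c² = (3×10⁸)² = 9×10¹⁶ m²/s²
m = 2.245×10¹⁷ / 9×10¹⁶ = 2.494 kg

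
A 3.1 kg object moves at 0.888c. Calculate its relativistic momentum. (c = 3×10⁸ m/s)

γ = 1/√(1 - 0.888²) = 2.175
v = 0.888 × 3×10⁸ = 2.664×10⁸ m/s
p = γmv = 2.175 × 3.1 × 2.664×10⁸ = 1.796×10⁹ kg·m/s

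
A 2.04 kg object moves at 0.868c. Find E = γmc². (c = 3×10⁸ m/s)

γ = 1/√(1 - 0.868²) = 2.0138
mc² = 2.04 × (3×10⁸)² = 1.836×10¹⁷ J
E = γmc² = 2.0138 × 1.836×10¹⁷ = 3.697×10¹⁷ J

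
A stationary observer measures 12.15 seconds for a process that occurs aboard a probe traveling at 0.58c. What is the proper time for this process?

Dilated time Δt = 12.15 seconds
γ = 1/√(1 - 0.58²) = 1.22757
Δt₀ = Δt/γ = 12.15/1.22757 = 9.898 seconds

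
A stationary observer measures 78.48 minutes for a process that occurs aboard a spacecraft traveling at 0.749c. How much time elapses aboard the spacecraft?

Dilated time Δt = 78.48 minutes
γ = 1/√(1 - 0.749²) = 1.5093
Δt₀ = Δt/γ = 78.48/1.5093 = 52.00 minutes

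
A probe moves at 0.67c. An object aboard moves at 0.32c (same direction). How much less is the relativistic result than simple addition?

Classical: u' + v = 0.32 + 0.67 = 0.99c
Relativistic: u = (0.32 + 0.67)/(1 + 0.2144) = 0.99/1.2144 = 0.8152c
Difference: 0.99 - 0.8152 = 0.1748c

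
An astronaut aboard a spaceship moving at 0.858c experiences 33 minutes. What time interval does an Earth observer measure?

Proper time Δt₀ = 33 minutes
γ = 1/√(1 - 0.858²) = 1.947
Δt = γΔt₀ = 1.947 × 33 = 64.25 minutes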